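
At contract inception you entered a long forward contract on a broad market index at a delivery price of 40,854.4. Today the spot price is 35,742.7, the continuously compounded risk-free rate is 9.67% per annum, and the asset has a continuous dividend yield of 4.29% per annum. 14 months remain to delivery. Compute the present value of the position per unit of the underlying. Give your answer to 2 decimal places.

-2498.02

Current fair forward for the remaining 14 months: F = S·e^((r − q)·T), (r − q) = 0.0967 − 0.0429 = 0.0538
F = 35742.7 · e^(0.0538 × 14/12) = 35742.7 × 1.06477836 = 38058.0535
Value of long forward = (F − K)·e^(−rT) = (38058.0535 − 40854.4) · e^(−0.0967·14/12)
= -2796.3465 × 0.89331442 = -2498.02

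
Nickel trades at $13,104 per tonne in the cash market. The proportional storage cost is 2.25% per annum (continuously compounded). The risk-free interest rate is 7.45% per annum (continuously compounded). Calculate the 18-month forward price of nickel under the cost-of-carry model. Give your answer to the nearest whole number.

Net carry = r + u − y = 0.0745 + 0.0225 − 0.0000 = 0.0970
F = S·e^((r+u−y)T) = 13104 · e^(0.0970 × 18/12) = 13104 · e^0.145500
= 13104 × 1.156618 = $15,156 per tonne

$15,156 per tonne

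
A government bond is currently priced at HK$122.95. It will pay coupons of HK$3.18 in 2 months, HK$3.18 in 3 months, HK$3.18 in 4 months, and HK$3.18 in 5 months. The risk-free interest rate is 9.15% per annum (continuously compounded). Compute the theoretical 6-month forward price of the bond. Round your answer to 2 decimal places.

HK$115.74

PV(coupons) I = 3.18·e^(−0.0915·2/12) + 3.18·e^(−0.0915·3/12) + 3.18·e^(−0.0915·4/12) + 3.18·e^(−0.0915·5/12)
I = 3.1319 + 3.1081 + 3.0845 + 3.0610 = 12.3855
F = (S − I)·e^(rT) = (122.95 − 12.3855) · e^(0.0915·6/12)
= 110.5645 · e^0.045750 = 110.5645 × 1.046813 = HK$115.74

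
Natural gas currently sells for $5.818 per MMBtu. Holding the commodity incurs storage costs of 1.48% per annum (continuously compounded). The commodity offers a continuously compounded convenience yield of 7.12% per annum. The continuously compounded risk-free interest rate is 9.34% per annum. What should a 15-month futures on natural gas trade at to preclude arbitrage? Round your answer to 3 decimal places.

Net carry = r + u − y = 0.0934 + 0.0148 − 0.0712 = 0.0370
F = S·e^((r+u−y)T) = 5.818 · e^(0.0370 × 15/12) = 5.818 · e^0.046250
= 5.818 × 1.047336 = $6.093 per MMBtu

$6.093 per MMBtu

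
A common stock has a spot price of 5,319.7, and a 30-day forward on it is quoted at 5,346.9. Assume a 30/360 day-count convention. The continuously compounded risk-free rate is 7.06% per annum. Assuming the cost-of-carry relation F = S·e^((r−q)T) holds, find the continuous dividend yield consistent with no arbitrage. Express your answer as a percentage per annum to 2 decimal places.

From F = S·e^((r−q)T): (r − q) = ln(F/S)/T
ln(5346.9/5319.7) = ln(1.005113) = 0.005100
(r − q) = 0.005100 / (30/360) = 0.061200
q = r − ln(F/S)/T = 0.0706 − 0.061200 = 0.009400
q = 0.94%

0.94%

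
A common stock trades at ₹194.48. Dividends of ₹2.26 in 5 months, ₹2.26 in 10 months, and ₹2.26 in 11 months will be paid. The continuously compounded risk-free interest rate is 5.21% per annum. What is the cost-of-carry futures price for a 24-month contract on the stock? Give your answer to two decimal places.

₹208.59

PV(dividends) I = 2.26·e^(−0.0521·5/12) + 2.26·e^(−0.0521·10/12) + 2.26·e^(−0.0521·11/12)
I = 2.2115 + 2.1640 + 2.1546 = 6.5301
F = (S − I)·e^(rT) = (194.48 − 6.5301) · e^(0.0521·24/12)
= 187.9499 · e^0.104200 = 187.9499 × 1.109822 = ₹208.59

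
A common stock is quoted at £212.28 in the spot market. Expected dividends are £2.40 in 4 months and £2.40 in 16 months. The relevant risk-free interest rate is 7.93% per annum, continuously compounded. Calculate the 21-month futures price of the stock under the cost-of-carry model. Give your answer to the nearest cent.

£238.72

PV(dividends) I = 2.40·e^(−0.0793·4/12) + 2.40·e^(−0.0793·16/12)
I = 2.3374 + 2.1592 = 4.4966
F = (S − I)·e^(rT) = (212.28 − 4.4966) · e^(0.0793·21/12)
= 207.7834 · e^0.138775 = 207.7834 × 1.148866 = £238.72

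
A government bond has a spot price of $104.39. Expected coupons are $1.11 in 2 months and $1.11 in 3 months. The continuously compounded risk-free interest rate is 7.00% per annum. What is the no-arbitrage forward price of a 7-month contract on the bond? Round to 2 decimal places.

$106.46

PV(coupons) I = 1.11·e^(−0.0700·2/12) + 1.11·e^(−0.0700·3/12)
I = 1.0971 + 1.0907 = 2.1878
F = (S − I)·e^(rT) = (104.39 − 2.1878) · e^(0.0700·7/12)
= 102.2022 · e^0.040833 = 102.2022 × 1.041678 = $106.46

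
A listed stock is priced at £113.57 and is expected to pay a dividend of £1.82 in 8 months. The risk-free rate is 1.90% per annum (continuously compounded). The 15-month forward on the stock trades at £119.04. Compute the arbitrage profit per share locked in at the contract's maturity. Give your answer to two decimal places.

£4.58 per share

PV(dividends) I = 1.82·e^(−0.0190·8/12) = 1.7971
Fair forward F* = (S − I)·e^(rT) = (113.57 − 1.7971)·e^0.023750 = 111.7729 × 1.024034 = 114.4592
Market £119.04 > fair 114.4592: forward overpriced → cash-and-carry (borrow at r, buy the stock and collect the dividends, short the forward).
Profit at T = |F_mkt − F*| = |119.04 − 114.4592| = £4.58 per share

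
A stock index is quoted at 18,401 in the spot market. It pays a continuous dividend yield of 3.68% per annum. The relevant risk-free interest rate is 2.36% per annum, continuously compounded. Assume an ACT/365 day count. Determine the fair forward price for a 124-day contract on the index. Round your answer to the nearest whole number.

18,319

F = S·e^((r − q)T) = 18401 · e^((0.0236 − 0.0368) × 124/365)
= 18401 · e^-0.004484 = 18401 × 0.995526
F = 18,319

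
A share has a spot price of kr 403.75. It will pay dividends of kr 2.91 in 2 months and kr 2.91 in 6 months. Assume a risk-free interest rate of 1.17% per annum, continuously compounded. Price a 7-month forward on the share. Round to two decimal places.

kr 400.68

PV(dividends) I = 2.91·e^(−0.0117·2/12) + 2.91·e^(−0.0117·6/12)
I = 2.9043 + 2.8930 = 5.7973
F = (S − I)·e^(rT) = (403.75 − 5.7973) · e^(0.0117·7/12)
= 397.9527 · e^0.006825 = 397.9527 × 1.006848 = kr 400.68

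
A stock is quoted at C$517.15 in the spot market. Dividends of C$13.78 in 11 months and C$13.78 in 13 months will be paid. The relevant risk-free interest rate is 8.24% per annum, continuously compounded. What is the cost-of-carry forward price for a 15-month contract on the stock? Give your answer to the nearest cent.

PV(dividends) I = 13.78·e^(−0.0824·11/12) + 13.78·e^(−0.0824·13/12)
I = 12.7775 + 12.6032 = 25.3807
F = (S − I)·e^(rT) = (517.15 − 25.3807) · e^(0.0824·15/12)
= 491.7693 · e^0.103000 = 491.7693 × 1.108491 = C$545.12

C$545.12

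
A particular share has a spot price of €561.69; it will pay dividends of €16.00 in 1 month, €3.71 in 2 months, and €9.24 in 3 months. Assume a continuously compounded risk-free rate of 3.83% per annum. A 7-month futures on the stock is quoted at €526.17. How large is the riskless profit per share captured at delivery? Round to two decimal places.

€18.77 per share

PV(dividends) I = 16.00·e^(−0.0383·1/12) + 3.71·e^(−0.0383·2/12) + 9.24·e^(−0.0383·3/12) = 28.7874
Fair futures F* = (S − I)·e^(rT) = (561.69 − 28.7874)·e^0.022342 = 532.9026 × 1.022593 = 544.9425
Market €526.17 < fair 544.9425: forward underpriced → reverse cash-and-carry (short the stock, invest proceeds at r, pay the dividends, go long the forward).
Profit at T = |F_mkt − F*| = |526.17 − 544.9425| = €18.77 per share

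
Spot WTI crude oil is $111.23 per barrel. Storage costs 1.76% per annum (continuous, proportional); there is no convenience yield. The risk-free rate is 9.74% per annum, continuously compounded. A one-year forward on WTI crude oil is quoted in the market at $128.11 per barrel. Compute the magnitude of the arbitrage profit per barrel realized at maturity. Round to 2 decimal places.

Fair forward: F* = S·e^(carry·T), with carry = (r + u) = 0.0974 + 0.0176 = 0.1150
F* = 111.23 · e^(0.1150 × 12/12) = 111.23 · e^0.115000 = 111.23 × 1.121873 = $124.7859
Market $128.11 > fair $124.7859: forward overpriced → cash-and-carry (buy spot, short the forward).
At maturity, profit = |F_mkt − F*| = |128.11 − 124.7859| = $3.32 per barrel

$3.32 per barrel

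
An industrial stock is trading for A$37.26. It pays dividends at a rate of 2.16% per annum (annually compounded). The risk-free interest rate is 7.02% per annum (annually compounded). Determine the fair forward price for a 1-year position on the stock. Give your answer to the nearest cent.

A$39.03

F = S · (1+r)^T / (1+q)^T
= 37.26 × 1.070200 / 1.021600 = 37.26 × 1.047572
F = A$39.03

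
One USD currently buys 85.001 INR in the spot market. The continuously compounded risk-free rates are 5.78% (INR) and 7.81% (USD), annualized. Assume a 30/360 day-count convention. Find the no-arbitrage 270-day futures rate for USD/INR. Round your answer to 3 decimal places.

83.717

F = S·e^((r_INR − r_USD)T) = 85.001 · e^((0.0578 − 0.0781) × 270/360)
= 85.001 · e^-0.015225 = 85.001 × 0.984890
F = 83.717 INR per USD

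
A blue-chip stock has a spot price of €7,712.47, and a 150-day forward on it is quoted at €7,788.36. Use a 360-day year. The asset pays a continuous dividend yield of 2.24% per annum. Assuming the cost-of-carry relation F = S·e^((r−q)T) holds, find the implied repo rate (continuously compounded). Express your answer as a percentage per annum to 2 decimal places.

From F = S·e^((r−q)T): (r − q) = ln(F/S)/T
ln(7788.36/7712.47) = ln(1.009840) = 0.009792
(r − q) = 0.009792 / (150/360) = 0.023501
r = ln(F/S)/T + q = 0.023501 + 0.0224 = 0.045901
r = 4.59%

4.59%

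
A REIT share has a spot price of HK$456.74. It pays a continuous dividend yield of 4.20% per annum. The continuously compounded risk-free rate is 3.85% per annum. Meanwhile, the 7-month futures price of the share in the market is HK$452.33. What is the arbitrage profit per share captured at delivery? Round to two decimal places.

HK$3.48 per share

Fair futures: F* = S·e^(carry·T), with carry = (r − q) = 0.0385 − 0.0420 = -0.0035
F* = 456.74 · e^(-0.0035 × 7/12) = 456.74 · e^-0.002042 = 456.74 × 0.997960 = HK$455.8083
Market HK$452.33 < fair HK$455.8083: forward underpriced → reverse cash-and-carry (short spot, go long the forward).
At maturity, profit = |F_mkt − F*| = |452.33 − 455.8083| = HK$3.48 per share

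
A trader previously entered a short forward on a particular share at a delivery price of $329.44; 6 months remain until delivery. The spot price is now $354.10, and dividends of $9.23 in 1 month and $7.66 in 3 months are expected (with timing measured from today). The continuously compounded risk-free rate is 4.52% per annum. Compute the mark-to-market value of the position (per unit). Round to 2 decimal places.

-$15.25

PV(remaining dividends) I = 9.23·e^(−0.0452·1/12) + 7.66·e^(−0.0452·3/12) = 16.7692
Current forward F = (S − I)·e^(rT) = (354.10 − 16.7692)·e^(0.0452·6/12) = 337.3308 × 1.022857 = 345.0412
Value (long) = (F − K)·e^(−rT) = (345.0412 − 329.44) × 0.977653 = 15.2526
Short position value = −(long value) = -$15.25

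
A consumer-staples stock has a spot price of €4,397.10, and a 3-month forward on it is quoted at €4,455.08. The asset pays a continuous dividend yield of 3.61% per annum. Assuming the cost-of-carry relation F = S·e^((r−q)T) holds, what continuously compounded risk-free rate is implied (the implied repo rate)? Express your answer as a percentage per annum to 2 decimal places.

From F = S·e^((r−q)T): (r − q) = ln(F/S)/T
ln(4455.08/4397.10) = ln(1.013186) = 0.013100
(r − q) = 0.013100 / (3/12) = 0.052400
r = ln(F/S)/T + q = 0.052400 + 0.0361 = 0.088500
r = 8.85%

8.85%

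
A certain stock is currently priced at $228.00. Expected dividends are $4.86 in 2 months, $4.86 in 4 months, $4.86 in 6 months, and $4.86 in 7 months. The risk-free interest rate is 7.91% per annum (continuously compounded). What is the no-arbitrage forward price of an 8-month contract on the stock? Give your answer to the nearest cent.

$220.48

PV(dividends) I = 4.86·e^(−0.0791·2/12) + 4.86·e^(−0.0791·4/12) + 4.86·e^(−0.0791·6/12) + 4.86·e^(−0.0791·7/12)
I = 4.7963 + 4.7335 + 4.6715 + 4.6408 = 18.8421
F = (S − I)·e^(rT) = (228.00 − 18.8421) · e^(0.0791·8/12)
= 209.1579 · e^0.052733 = 209.1579 × 1.054148 = $220.48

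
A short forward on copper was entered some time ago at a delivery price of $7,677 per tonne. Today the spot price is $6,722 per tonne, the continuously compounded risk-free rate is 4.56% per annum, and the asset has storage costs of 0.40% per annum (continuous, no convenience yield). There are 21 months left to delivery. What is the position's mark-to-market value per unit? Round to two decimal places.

$318.96 per tonne

Current fair forward for the remaining 21 months: F = S·e^((r + u)·T), (r + u) = 0.0456 + 0.0040 = 0.0496
F = 6722 · e^(0.0496 × 21/12) = 6722 × 1.09067852 = 7331.5410
Value of long forward = (F − K)·e^(−rT) = (7331.5410 − 7677) · e^(−0.0456·21/12)
= -345.4590 × 0.92330099 = -318.96
Short position value = −(long value) = $318.96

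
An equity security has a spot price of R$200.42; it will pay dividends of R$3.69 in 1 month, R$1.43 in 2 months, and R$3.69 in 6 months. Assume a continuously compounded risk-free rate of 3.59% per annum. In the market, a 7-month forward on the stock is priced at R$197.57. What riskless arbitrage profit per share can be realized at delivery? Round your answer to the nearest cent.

PV(dividends) I = 3.69·e^(−0.0359·1/12) + 1.43·e^(−0.0359·2/12) + 3.69·e^(−0.0359·6/12) = 8.7248
Fair forward F* = (S − I)·e^(rT) = (200.42 − 8.7248)·e^0.020942 = 191.6952 × 1.021163 = 195.7520
Market R$197.57 > fair 195.7520: forward overpriced → cash-and-carry (borrow at r, buy the stock and collect the dividends, short the forward).
Profit at T = |F_mkt − F*| = |197.57 − 195.7520| = R$1.82 per share

R$1.82 per share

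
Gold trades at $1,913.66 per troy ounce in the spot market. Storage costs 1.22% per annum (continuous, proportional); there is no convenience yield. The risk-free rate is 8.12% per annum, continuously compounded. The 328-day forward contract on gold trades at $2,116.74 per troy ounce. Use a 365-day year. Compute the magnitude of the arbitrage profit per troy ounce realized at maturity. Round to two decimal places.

Fair forward: F* = S·e^(carry·T), with carry = (r + u) = 0.0812 + 0.0122 = 0.0934
F* = 1913.66 · e^(0.0934 × 328/365) = 1913.66 · e^0.08393205 = 1913.66 × 1.08755499 = $2081.2105
Market $2116.74 > fair $2081.2105: forward overpriced → cash-and-carry (buy spot, short the forward).
At maturity, profit = |F_mkt − F*| = |2116.74 − 2081.2105| = $35.53 per troy ounce

$35.53 per troy ounce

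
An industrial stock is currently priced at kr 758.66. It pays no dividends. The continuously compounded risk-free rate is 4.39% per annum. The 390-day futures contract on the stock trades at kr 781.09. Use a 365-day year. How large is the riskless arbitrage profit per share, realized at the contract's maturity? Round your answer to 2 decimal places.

Fair futures: F* = S·e^(carry·T), with carry = r = 0.0439
F* = 758.66 · e^(0.0439 × 390/365) = 758.66 · e^0.046907 = 758.66 × 1.048025 = kr 795.0946
Market kr 781.09 < fair kr 795.0946: forward underpriced → reverse cash-and-carry (short spot, go long the forward).
At maturity, profit = |F_mkt − F*| = |781.09 − 795.0946| = kr 14.00 per share

kr 14.00 per share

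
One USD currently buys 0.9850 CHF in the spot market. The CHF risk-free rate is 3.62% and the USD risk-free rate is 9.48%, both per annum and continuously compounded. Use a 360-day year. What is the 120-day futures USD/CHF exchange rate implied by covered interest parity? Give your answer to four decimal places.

F = S·e^((r_CHF − r_USD)T) = 0.9850 · e^((0.0362 − 0.0948) × 120/360)
= 0.9850 · e^-0.019533 = 0.9850 × 0.980657
F = 0.9659 CHF per USD

0.9659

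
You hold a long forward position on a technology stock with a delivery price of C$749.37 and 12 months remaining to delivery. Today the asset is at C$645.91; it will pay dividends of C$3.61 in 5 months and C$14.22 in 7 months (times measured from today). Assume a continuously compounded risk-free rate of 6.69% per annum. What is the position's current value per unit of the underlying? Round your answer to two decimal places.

-C$72.15

PV(remaining dividends) I = 3.61·e^(−0.0669·5/12) + 14.22·e^(−0.0669·7/12) = 17.1865
Current forward F = (S − I)·e^(rT) = (645.91 − 17.1865)·e^(0.0669·12/12) = 628.7235 × 1.069189 = 672.2243
Value (long) = (F − K)·e^(−rT) = (672.2243 − 749.37) × 0.935289 = -72.1535
Value = -C$72.15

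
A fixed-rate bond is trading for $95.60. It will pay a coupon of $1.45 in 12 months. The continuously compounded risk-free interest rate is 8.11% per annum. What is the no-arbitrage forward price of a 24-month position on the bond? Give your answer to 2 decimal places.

PV(coupons) I = 1.45·e^(−0.0811·12/12)
I = 1.3370
F = (S − I)·e^(rT) = (95.60 − 1.3370) · e^(0.0811·24/12)
= 94.2630 · e^0.162200 = 94.2630 × 1.176095 = $110.86

$110.86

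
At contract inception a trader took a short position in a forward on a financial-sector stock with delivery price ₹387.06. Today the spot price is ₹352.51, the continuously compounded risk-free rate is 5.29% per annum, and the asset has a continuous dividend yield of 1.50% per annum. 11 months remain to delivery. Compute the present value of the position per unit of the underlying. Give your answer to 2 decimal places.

Current fair forward for the remaining 11 months: F = S·e^((r − q)·T), (r − q) = 0.0529 − 0.0150 = 0.0379
F = 352.51 · e^(0.0379 × 11/12) = 352.51 × 1.035352 = 364.9719
Value of long forward = (F − K)·e^(−rT) = (364.9719 − 387.06) · e^(−0.0529·11/12)
= -22.0881 × 0.952665 = -21.04
Short position value = −(long value) = ₹21.04

₹21.04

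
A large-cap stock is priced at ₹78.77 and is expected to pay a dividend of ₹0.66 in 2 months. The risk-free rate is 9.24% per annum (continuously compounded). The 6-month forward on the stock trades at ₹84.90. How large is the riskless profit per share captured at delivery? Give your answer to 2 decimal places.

PV(dividends) I = 0.66·e^(−0.0924·2/12) = 0.6499
Fair forward F* = (S − I)·e^(rT) = (78.77 − 0.6499)·e^0.046200 = 78.1201 × 1.047284 = 81.8139
Market ₹84.90 > fair 81.8139: forward overpriced → cash-and-carry (borrow at r, buy the stock and collect the dividends, short the forward).
Profit at T = |F_mkt − F*| = |84.90 − 81.8139| = ₹3.09 per share

₹3.09 per share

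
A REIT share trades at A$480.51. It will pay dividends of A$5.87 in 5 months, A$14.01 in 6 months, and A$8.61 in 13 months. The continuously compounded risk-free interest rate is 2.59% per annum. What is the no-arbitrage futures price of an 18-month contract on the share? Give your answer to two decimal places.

A$470.43

PV(dividends) I = 5.87·e^(−0.0259·5/12) + 14.01·e^(−0.0259·6/12) + 8.61·e^(−0.0259·13/12)
I = 5.8070 + 13.8297 + 8.3718 = 28.0085
F = (S − I)·e^(rT) = (480.51 − 28.0085) · e^(0.0259·18/12)
= 452.5015 · e^0.038850 = 452.5015 × 1.039615 = A$470.43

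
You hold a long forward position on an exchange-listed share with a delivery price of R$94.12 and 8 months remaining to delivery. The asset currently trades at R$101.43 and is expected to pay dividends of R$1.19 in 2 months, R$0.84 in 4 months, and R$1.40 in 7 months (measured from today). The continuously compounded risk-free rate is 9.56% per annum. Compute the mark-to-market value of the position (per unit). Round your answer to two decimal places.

R$9.81

PV(remaining dividends) I = 1.19·e^(−0.0956·2/12) + 0.84·e^(−0.0956·4/12) + 1.40·e^(−0.0956·7/12) = 3.3089
Current forward F = (S − I)·e^(rT) = (101.43 − 3.3089)·e^(0.0956·8/12) = 98.1211 × 1.065808 = 104.5783
Value (long) = (F − K)·e^(−rT) = (104.5783 − 94.12) × 0.938255 = 9.8126
Value = R$9.81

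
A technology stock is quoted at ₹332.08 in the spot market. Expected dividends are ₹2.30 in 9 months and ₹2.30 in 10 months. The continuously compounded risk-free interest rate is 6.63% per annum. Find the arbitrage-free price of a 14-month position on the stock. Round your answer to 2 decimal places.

₹354.07

PV(dividends) I = 2.30·e^(−0.0663·9/12) + 2.30·e^(−0.0663·10/12)
I = 2.1884 + 2.1764 = 4.3648
F = (S − I)·e^(rT) = (332.08 − 4.3648) · e^(0.0663·14/12)
= 327.7152 · e^0.077350 = 327.7152 × 1.080420 = ₹354.07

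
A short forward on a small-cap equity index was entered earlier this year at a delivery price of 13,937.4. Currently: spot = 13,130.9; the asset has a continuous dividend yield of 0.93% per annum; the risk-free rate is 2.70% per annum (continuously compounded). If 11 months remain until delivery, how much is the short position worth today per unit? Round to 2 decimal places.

Current fair forward for the remaining 11 months: F = S·e^((r − q)·T), (r − q) = 0.0270 − 0.0093 = 0.0177
F = 13130.9 · e^(0.0177 × 11/12) = 13130.9 × 1.01635734 = 13345.6866
Value of long forward = (F − K)·e^(−rT) = (13345.6866 − 13937.4) · e^(−0.0270·11/12)
= -591.7134 × 0.97555377 = -577.25
Short position value = −(long value) = 577.25

577.25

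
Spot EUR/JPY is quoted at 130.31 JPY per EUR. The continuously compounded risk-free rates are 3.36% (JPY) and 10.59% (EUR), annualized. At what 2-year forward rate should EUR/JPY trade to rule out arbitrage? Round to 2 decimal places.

F = S·e^((r_JPY − r_EUR)T) = 130.31 · e^((0.0336 − 0.1059) × 2)
= 130.31 · e^-0.144600 = 130.31 × 0.865368
F = 112.77 JPY per EUR

112.77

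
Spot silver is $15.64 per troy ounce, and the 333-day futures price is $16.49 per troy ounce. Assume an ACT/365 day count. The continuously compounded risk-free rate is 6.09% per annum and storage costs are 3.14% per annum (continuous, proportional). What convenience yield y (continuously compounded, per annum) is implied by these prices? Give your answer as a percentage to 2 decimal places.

3.43%

F = S·e^((r+u−y)T) ⇒ (r+u−y) = ln(F/S)/T
ln(16.49/15.64) = 0.052922; /T ⇒ 0.058008
y = r + u − ln(F/S)/T = 0.0609 + 0.0314 − 0.058008 = 0.034292
y = 3.43%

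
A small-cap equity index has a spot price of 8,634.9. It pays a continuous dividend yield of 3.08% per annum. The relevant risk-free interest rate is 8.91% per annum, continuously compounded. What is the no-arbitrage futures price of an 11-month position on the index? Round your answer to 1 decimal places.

F = S·e^((r − q)T) = 8634.9 · e^((0.0891 − 0.0308) × 11/12)
= 8634.9 · e^0.053442 = 8634.9 × 1.054896
F = 9,108.9

9,108.9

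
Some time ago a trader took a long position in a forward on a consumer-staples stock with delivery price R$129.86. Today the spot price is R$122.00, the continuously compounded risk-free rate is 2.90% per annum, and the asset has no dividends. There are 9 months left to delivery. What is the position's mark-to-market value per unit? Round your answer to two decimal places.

Current fair forward for the remaining 9 months: F = S·e^(r·T), r = 0.0290
F = 122.00 · e^(0.0290 × 9/12) = 122.00 × 1.021988 = 124.6825
Value of long forward = (F − K)·e^(−rT) = (124.6825 − 129.86) · e^(−0.0290·9/12)
= -5.1775 × 0.978485 = -5.07

-R$5.07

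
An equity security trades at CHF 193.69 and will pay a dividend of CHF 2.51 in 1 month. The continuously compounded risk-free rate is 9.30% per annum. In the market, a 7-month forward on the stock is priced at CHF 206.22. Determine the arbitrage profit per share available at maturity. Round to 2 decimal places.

CHF 4.36 per share

PV(dividends) I = 2.51·e^(−0.0930·1/12) = 2.4906
Fair forward F* = (S − I)·e^(rT) = (193.69 − 2.4906)·e^0.054250 = 191.1994 × 1.055749 = 201.8586
Market CHF 206.22 > fair 201.8586: forward overpriced → cash-and-carry (borrow at r, buy the stock and collect the dividends, short the forward).
Profit at T = |F_mkt − F*| = |206.22 − 201.8586| = CHF 4.36 per share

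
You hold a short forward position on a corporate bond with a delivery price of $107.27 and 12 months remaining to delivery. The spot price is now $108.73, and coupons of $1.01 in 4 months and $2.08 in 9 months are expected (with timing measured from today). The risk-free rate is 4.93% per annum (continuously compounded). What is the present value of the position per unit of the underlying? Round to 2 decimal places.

PV(remaining coupons) I = 1.01·e^(−0.0493·4/12) + 2.08·e^(−0.0493·9/12) = 2.9980
Current forward F = (S − I)·e^(rT) = (108.73 − 2.9980)·e^(0.0493·12/12) = 105.7320 × 1.050535 = 111.0752
Value (long) = (F − K)·e^(−rT) = (111.0752 − 107.27) × 0.951896 = 3.6222
Short position value = −(long value) = -$3.62

-$3.62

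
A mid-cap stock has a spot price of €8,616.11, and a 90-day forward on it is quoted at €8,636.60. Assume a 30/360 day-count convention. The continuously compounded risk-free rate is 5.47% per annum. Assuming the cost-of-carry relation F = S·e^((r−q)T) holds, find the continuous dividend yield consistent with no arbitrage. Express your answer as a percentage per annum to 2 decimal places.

From F = S·e^((r−q)T): (r − q) = ln(F/S)/T
ln(8636.60/8616.11) = ln(1.002378) = 0.002375
(r − q) = 0.002375 / (90/360) = 0.009500
q = r − ln(F/S)/T = 0.0547 − 0.009500 = 0.045200
q = 4.52%

4.52%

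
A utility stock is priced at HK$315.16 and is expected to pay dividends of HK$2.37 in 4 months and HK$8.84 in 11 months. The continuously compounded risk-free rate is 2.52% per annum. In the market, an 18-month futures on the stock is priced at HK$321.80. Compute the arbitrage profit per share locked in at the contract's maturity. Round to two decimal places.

PV(dividends) I = 2.37·e^(−0.0252·4/12) + 8.84·e^(−0.0252·11/12) = 10.9883
Fair futures F* = (S − I)·e^(rT) = (315.16 − 10.9883)·e^0.037800 = 304.1717 × 1.038524 = 315.8896
Market HK$321.80 > fair 315.8896: forward overpriced → cash-and-carry (borrow at r, buy the stock and collect the dividends, short the forward).
Profit at T = |F_mkt − F*| = |321.80 − 315.8896| = HK$5.91 per share

HK$5.91 per share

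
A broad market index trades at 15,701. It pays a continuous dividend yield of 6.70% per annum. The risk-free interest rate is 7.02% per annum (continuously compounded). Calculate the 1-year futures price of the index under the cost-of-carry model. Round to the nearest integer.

15,751

F = S·e^((r − q)T) = 15701 · e^((0.0702 − 0.0670) × 1)
= 15701 · e^0.003200 = 15701 × 1.003205
F = 15,751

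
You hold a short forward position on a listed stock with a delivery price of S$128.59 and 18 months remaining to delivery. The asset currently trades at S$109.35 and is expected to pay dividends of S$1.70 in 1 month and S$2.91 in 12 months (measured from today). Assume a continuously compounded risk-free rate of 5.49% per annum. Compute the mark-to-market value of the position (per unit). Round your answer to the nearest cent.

PV(remaining dividends) I = 1.70·e^(−0.0549·1/12) + 2.91·e^(−0.0549·12/12) = 4.4468
Current forward F = (S − I)·e^(rT) = (109.35 − 4.4468)·e^(0.0549·18/12) = 104.9032 × 1.085836 = 113.9077
Value (long) = (F − K)·e^(−rT) = (113.9077 − 128.59) × 0.920950 = -13.5217
Short position value = −(long value) = S$13.52

S$13.52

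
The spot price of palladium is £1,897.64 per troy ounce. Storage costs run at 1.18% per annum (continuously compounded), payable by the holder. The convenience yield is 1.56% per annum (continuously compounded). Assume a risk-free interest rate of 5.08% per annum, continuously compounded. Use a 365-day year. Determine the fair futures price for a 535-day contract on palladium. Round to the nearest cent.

£2,032.98 per troy ounce

Net carry = r + u − y = 0.0508 + 0.0118 − 0.0156 = 0.0470
F = S·e^((r+u−y)T) = 1897.64 · e^(0.0470 × 535/365) = 1897.64 · e^0.06889041
= 1897.64 × 1.07131880 = £2,032.98 per troy ounce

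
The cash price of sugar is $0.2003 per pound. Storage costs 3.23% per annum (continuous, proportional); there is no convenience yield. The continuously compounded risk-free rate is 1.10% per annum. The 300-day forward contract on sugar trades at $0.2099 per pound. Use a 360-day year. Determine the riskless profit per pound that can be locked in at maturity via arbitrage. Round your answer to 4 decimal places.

Fair forward: F* = S·e^(carry·T), with carry = (r + u) = 0.0110 + 0.0323 = 0.0433
F* = 0.2003 · e^(0.0433 × 300/360) = 0.2003 · e^0.036083 = 0.2003 × 1.036742 = $0.2077
Market $0.2099 > fair $0.2077: forward overpriced → cash-and-carry (buy spot, short the forward).
At maturity, profit = |F_mkt − F*| = |0.2099 − 0.2077| = $0.0022 per pound

$0.0022 per pound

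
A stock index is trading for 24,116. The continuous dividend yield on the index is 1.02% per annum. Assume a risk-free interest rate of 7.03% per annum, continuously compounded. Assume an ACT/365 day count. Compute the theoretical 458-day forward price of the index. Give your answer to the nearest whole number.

F = S·e^((r − q)T) = 24116 · e^((0.0703 − 0.0102) × 458/365)
= 24116 · e^0.075413 = 24116 × 1.078329
F = 26,005

26,005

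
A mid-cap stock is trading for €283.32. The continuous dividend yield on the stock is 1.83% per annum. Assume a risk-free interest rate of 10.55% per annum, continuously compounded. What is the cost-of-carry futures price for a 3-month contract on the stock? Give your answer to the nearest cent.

€289.56

F = S·e^((r − q)T) = 283.32 · e^((0.1055 − 0.0183) × 3/12)
= 283.32 · e^0.021800 = 283.32 × 1.022039
F = €289.56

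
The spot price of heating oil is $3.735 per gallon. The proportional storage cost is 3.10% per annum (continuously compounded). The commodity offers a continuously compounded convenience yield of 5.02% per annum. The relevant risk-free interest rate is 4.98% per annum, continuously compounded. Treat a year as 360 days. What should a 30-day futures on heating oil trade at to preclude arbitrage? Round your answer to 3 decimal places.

Net carry = r + u − y = 0.0498 + 0.0310 − 0.0502 = 0.0306
F = S·e^((r+u−y)T) = 3.735 · e^(0.0306 × 30/360) = 3.735 · e^0.002550
= 3.735 × 1.002553 = $3.745 per gallon

$3.745 per gallon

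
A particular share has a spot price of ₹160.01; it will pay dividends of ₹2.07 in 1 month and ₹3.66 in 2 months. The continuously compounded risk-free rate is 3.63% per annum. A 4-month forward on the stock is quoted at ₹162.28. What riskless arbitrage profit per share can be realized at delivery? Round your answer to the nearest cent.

₹6.09 per share

PV(dividends) I = 2.07·e^(−0.0363·1/12) + 3.66·e^(−0.0363·2/12) = 5.7017
Fair forward F* = (S − I)·e^(rT) = (160.01 − 5.7017)·e^0.012100 = 154.3083 × 1.012174 = 156.1868
Market ₹162.28 > fair 156.1868: forward overpriced → cash-and-carry (borrow at r, buy the stock and collect the dividends, short the forward).
Profit at T = |F_mkt − F*| = |162.28 − 156.1868| = ₹6.09 per share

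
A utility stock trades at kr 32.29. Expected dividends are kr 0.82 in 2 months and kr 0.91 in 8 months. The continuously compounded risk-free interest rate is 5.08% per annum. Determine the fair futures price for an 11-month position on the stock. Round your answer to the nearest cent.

PV(dividends) I = 0.82·e^(−0.0508·2/12) + 0.91·e^(−0.0508·8/12)
I = 0.8131 + 0.8797 = 1.6928
F = (S − I)·e^(rT) = (32.29 − 1.6928) · e^(0.0508·11/12)
= 30.5972 · e^0.046567 = 30.5972 × 1.047668 = kr 32.06

kr 32.06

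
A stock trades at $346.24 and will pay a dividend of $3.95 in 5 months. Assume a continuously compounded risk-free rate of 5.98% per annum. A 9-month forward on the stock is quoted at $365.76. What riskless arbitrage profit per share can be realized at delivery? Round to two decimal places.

PV(dividends) I = 3.95·e^(−0.0598·5/12) = 3.8528
Fair forward F* = (S − I)·e^(rT) = (346.24 − 3.8528)·e^0.044850 = 342.3872 × 1.045871 = 358.0928
Market $365.76 > fair 358.0928: forward overpriced → cash-and-carry (borrow at r, buy the stock and collect the dividends, short the forward).
Profit at T = |F_mkt − F*| = |365.76 − 358.0928| = $7.67 per share

$7.67 per share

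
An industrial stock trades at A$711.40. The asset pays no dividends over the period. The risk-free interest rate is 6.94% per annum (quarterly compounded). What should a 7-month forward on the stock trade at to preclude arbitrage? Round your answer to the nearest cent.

F = S · (1+r/4)^(4T)
= 711.40 × 1.040952
F = A$740.53

A$740.53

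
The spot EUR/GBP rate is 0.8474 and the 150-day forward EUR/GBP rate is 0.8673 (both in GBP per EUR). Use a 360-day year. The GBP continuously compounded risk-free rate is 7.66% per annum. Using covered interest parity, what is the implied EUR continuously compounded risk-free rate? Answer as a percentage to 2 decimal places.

F = S·e^((r_GBP − r_EUR)T) ⇒ r_EUR = r_GBP − ln(F/S)/T
ln(0.8673/0.8474) = 0.023212; /(150/360) = 0.055709
r_EUR = 0.0766 − 0.055709 = 0.020891
r_EUR = 2.09%

2.09%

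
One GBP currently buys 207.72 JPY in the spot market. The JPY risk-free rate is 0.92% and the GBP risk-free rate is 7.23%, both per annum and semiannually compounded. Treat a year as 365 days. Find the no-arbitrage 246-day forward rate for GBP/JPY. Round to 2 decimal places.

199.24

By covered interest parity, F = S · (1+r_JPY/2)^(2T) / (1+r_GBP/2)^(2T)
= 207.72 × 1.006206 / 1.049032 = 207.72 × 0.959176
F = 199.24 JPY per GBP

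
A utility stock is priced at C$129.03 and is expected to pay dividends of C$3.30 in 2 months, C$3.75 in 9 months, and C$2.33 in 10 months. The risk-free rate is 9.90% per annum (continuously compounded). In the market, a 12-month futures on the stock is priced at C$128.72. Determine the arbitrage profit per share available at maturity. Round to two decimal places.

PV(dividends) I = 3.30·e^(−0.0990·2/12) + 3.75·e^(−0.0990·9/12) + 2.33·e^(−0.0990·10/12) = 8.8731
Fair futures F* = (S − I)·e^(rT) = (129.03 − 8.8731)·e^0.099000 = 120.1569 × 1.104066 = 132.6611
Market C$128.72 < fair 132.6611: forward underpriced → reverse cash-and-carry (short the stock, invest proceeds at r, pay the dividends, go long the forward).
Profit at T = |F_mkt − F*| = |128.72 − 132.6611| = C$3.94 per share

C$3.94 per share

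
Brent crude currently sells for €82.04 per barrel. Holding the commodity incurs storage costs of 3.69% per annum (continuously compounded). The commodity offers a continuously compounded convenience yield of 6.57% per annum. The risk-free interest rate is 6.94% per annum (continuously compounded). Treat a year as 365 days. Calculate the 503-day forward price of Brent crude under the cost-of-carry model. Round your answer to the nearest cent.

Net carry = r + u − y = 0.0694 + 0.0369 − 0.0657 = 0.0406
F = S·e^((r+u−y)T) = 82.04 · e^(0.0406 × 503/365) = 82.04 · e^0.055950
= 82.04 × 1.057545 = €86.76 per barrel

€86.76 per barrel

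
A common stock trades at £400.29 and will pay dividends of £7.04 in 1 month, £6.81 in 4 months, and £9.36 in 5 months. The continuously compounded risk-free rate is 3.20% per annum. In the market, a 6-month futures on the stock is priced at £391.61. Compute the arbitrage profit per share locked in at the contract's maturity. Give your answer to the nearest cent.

PV(dividends) I = 7.04·e^(−0.0320·1/12) + 6.81·e^(−0.0320·4/12) + 9.36·e^(−0.0320·5/12) = 22.9950
Fair futures F* = (S − I)·e^(rT) = (400.29 − 22.9950)·e^0.016000 = 377.2950 × 1.016129 = 383.3804
Market £391.61 > fair 383.3804: forward overpriced → cash-and-carry (borrow at r, buy the stock and collect the dividends, short the forward).
Profit at T = |F_mkt − F*| = |391.61 − 383.3804| = £8.23 per share

£8.23 per share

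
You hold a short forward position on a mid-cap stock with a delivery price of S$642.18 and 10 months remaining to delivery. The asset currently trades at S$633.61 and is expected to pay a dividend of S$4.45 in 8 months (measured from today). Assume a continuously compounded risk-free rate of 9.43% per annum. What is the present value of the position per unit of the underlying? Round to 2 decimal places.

-S$35.78

PV(remaining dividends) I = 4.45·e^(−0.0943·8/12) = 4.1789
Current forward F = (S − I)·e^(rT) = (633.61 − 4.1789)·e^(0.0943·10/12) = 629.4311 × 1.081753 = 680.8890
Value (long) = (F − K)·e^(−rT) = (680.8890 − 642.18) × 0.924425 = 35.7836
Short position value = −(long value) = -S$35.78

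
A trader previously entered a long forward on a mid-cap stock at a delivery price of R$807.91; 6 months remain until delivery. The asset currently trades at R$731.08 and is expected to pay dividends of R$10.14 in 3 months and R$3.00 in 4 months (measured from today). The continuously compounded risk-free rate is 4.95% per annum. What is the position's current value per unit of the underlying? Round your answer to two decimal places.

-R$70.05

PV(remaining dividends) I = 10.14·e^(−0.0495·3/12) + 3.00·e^(−0.0495·4/12) = 12.9662
Current forward F = (S − I)·e^(rT) = (731.08 − 12.9662)·e^(0.0495·6/12) = 718.1138 × 1.025059 = 736.1090
Value (long) = (F − K)·e^(−rT) = (736.1090 − 807.91) × 0.975554 = -70.0458
Value = -R$70.05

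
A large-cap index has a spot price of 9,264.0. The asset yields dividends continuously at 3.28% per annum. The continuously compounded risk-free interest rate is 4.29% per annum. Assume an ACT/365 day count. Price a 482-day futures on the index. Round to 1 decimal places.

F = S·e^((r − q)T) = 9264.0 · e^((0.0429 − 0.0328) × 482/365)
= 9264.0 · e^0.013338 = 9264.0 × 1.013427
F = 9,388.4

9,388.4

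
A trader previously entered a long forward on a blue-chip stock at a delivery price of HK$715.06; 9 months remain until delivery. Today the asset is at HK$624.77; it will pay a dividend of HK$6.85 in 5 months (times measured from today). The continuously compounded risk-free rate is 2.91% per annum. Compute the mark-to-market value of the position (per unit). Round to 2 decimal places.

-HK$81.62

PV(remaining dividends) I = 6.85·e^(−0.0291·5/12) = 6.7674
Current forward F = (S − I)·e^(rT) = (624.77 − 6.7674)·e^(0.0291·9/12) = 618.0026 × 1.022065 = 631.6388
Value (long) = (F − K)·e^(−rT) = (631.6388 − 715.06) × 0.978411 = -81.6202
Value = -HK$81.62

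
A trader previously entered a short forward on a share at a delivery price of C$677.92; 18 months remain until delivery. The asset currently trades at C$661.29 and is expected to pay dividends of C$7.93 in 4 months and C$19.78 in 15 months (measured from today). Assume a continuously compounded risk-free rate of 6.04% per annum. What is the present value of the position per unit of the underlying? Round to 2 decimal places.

-C$15.98

PV(remaining dividends) I = 7.93·e^(−0.0604·4/12) + 19.78·e^(−0.0604·15/12) = 26.1135
Current forward F = (S − I)·e^(rT) = (661.29 − 26.1135)·e^(0.0604·18/12) = 635.1765 × 1.094831 = 695.4109
Value (long) = (F − K)·e^(−rT) = (695.4109 − 677.92) × 0.913383 = 15.9759
Short position value = −(long value) = -C$15.98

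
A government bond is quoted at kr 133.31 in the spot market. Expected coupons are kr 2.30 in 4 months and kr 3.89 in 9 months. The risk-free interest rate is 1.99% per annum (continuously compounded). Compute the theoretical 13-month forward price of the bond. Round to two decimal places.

PV(coupons) I = 2.30·e^(−0.0199·4/12) + 3.89·e^(−0.0199·9/12)
I = 2.2848 + 3.8324 = 6.1172
F = (S − I)·e^(rT) = (133.31 − 6.1172) · e^(0.0199·13/12)
= 127.1928 · e^0.021558 = 127.1928 × 1.021792 = kr 129.96

kr 129.96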